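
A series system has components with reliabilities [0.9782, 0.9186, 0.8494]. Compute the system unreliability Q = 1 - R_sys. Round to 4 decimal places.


Components: [0.9782, 0.9186, 0.8494]
After component 1: product = 0.9782
After component 2: product = 0.8986
After component 3: product = 0.7632
R_sys = 0.7632
Q = 1 - 0.7632 = 0.2368

0.2368


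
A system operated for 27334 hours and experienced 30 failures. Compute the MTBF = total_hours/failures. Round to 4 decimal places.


total_hours = 27334
failures = 30
MTBF = 27334 / 30
MTBF = 911.1333

911.1333


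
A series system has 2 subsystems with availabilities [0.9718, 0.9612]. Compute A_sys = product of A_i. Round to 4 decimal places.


Subsystems: [0.9718, 0.9612]
After subsystem 1 (A=0.9718): product = 0.9718
After subsystem 2 (A=0.9612): product = 0.9341
A_sys = 0.9341

0.9341


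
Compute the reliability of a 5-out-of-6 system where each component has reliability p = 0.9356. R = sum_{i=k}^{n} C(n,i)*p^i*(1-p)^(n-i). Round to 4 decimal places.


k = 5, n = 6, p = 0.9356
i=5: C(6,5)=6 * 0.9356^5 * 0.0644^1 = 0.277
i=6: C(6,6)=1 * 0.9356^6 * 0.0644^0 = 0.6707
R = sum of terms = 0.9477

0.9477


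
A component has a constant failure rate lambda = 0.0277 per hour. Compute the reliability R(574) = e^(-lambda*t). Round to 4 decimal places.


lambda = 0.0277
t = 574
lambda * t = 15.8998
R(t) = e^(-15.8998)
R(t) = 0.0

0.0


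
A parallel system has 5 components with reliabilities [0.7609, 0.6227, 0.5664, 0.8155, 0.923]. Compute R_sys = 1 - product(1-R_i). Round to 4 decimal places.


Components: [0.7609, 0.6227, 0.5664, 0.8155, 0.923]
(1 - 0.7609) = 0.2391, running product = 0.2391
(1 - 0.6227) = 0.3773, running product = 0.0902
(1 - 0.5664) = 0.4336, running product = 0.0391
(1 - 0.8155) = 0.1845, running product = 0.0072
(1 - 0.923) = 0.077, running product = 0.0006
Product of (1-R_i) = 0.0006
R_sys = 1 - 0.0006 = 0.9994

0.9994


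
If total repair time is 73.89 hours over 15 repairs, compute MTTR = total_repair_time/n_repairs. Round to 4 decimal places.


total_repair_time = 73.89
n_repairs = 15
MTTR = 73.89 / 15
MTTR = 4.926

4.926


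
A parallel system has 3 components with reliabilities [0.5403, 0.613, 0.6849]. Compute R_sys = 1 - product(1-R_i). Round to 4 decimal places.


Components: [0.5403, 0.613, 0.6849]
(1 - 0.5403) = 0.4597, running product = 0.4597
(1 - 0.613) = 0.387, running product = 0.1779
(1 - 0.6849) = 0.3151, running product = 0.0561
Product of (1-R_i) = 0.0561
R_sys = 1 - 0.0561 = 0.9439

0.9439


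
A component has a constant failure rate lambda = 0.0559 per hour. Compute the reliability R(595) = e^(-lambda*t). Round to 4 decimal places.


lambda = 0.0559
t = 595
lambda * t = 33.2605
R(t) = e^(-33.2605)
R(t) = 0.0

0.0


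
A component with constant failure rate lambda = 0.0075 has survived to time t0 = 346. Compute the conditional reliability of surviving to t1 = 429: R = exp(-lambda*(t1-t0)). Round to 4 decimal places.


lambda = 0.0075
t0 = 346, t1 = 429
t1 - t0 = 83
lambda * (t1-t0) = 0.0075 * 83 = 0.6225
R = exp(-0.6225)
R = 0.5366

0.5366


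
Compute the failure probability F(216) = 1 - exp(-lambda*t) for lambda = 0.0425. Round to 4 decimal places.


lambda = 0.0425, t = 216
lambda * t = 9.18
exp(-9.18) = 0.0001
F(t) = 1 - 0.0001
F(t) = 0.9999

0.9999


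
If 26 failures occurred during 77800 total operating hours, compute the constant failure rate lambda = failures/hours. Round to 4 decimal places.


failures = 26
total_hours = 77800
lambda = 26 / 77800
lambda = 0.0003

0.0003


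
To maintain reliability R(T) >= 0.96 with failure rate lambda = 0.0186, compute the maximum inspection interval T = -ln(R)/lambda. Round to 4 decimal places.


R_target = 0.96
lambda = 0.0186
-ln(0.96) = 0.0408
T = 0.0408 / 0.0186
T = 2.1947

2.1947


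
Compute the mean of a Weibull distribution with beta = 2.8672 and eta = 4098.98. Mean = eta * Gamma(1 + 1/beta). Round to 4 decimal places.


beta = 2.8672, eta = 4098.98
1/beta = 0.3488
1 + 1/beta = 1.3488
Gamma(1.3488) = 0.8913
Mean = 4098.98 * 0.8913
Mean = 3653.3258

3653.3258


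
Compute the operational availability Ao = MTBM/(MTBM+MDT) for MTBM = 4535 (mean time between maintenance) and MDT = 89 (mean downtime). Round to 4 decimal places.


MTBM = 4535
MDT = 89
MTBM + MDT = 4624
Ao = 4535 / 4624
Ao = 0.9808

0.9808


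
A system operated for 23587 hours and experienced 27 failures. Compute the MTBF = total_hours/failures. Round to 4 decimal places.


total_hours = 23587
failures = 27
MTBF = 23587 / 27
MTBF = 873.5926

873.5926


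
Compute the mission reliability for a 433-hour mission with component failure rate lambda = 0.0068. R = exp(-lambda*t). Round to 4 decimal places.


lambda = 0.0068
mission_time = 433
lambda * t = 0.0068 * 433 = 2.9444
R = exp(-2.9444)
R = 0.0526

0.0526


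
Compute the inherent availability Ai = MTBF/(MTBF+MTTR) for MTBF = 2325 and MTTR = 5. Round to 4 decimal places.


MTBF = 2325
MTTR = 5
MTBF + MTTR = 2330
Ai = 2325 / 2330
Ai = 0.9979

0.9979


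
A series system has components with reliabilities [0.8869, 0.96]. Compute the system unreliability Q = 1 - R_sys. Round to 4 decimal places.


Components: [0.8869, 0.96]
After component 1: product = 0.8869
After component 2: product = 0.8514
R_sys = 0.8514
Q = 1 - 0.8514 = 0.1486

0.1486


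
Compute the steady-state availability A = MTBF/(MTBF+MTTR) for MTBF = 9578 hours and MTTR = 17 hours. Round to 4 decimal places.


MTBF = 9578
MTTR = 17
MTBF + MTTR = 9595
A = 9578 / 9595
A = 0.9982

0.9982


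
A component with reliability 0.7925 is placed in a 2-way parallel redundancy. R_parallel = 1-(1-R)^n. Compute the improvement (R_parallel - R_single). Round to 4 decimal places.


R_single = 0.7925, n = 2
1 - R_single = 0.2075
(1 - R_single)^n = 0.2075^2 = 0.0431
R_parallel = 1 - 0.0431 = 0.9569
Improvement = 0.9569 - 0.7925
Improvement = 0.1644

0.1644


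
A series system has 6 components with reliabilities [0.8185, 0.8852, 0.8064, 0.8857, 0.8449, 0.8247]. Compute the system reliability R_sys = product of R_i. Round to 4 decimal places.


Components: [0.8185, 0.8852, 0.8064, 0.8857, 0.8449, 0.8247]
After component 1 (R=0.8185): product = 0.8185
After component 2 (R=0.8852): product = 0.7245
After component 3 (R=0.8064): product = 0.5843
After component 4 (R=0.8857): product = 0.5175
After component 5 (R=0.8449): product = 0.4372
After component 6 (R=0.8247): product = 0.3606
R_sys = 0.3606

0.3606


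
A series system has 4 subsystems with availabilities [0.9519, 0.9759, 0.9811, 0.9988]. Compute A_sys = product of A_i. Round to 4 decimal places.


Subsystems: [0.9519, 0.9759, 0.9811, 0.9988]
After subsystem 1 (A=0.9519): product = 0.9519
After subsystem 2 (A=0.9759): product = 0.929
After subsystem 3 (A=0.9811): product = 0.9114
After subsystem 4 (A=0.9988): product = 0.9103
A_sys = 0.9103

0.9103


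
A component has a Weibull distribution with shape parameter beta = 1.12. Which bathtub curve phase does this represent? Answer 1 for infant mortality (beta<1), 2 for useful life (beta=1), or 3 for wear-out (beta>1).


beta = 1.12
Compare beta to 1:
beta < 1 => infant mortality (phase 1)
beta = 1 => useful life (phase 2)
beta > 1 => wear-out (phase 3)
Since beta = 1.12, this is wear-out (increasing failure rate)
Phase = 3

3


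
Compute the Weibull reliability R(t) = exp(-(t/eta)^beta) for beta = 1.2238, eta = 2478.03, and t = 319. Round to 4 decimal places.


beta = 1.2238, eta = 2478.03, t = 319
t/eta = 319 / 2478.03 = 0.1287
(t/eta)^beta = 0.1287^1.2238 = 0.0814
R(t) = exp(-0.0814)
R(t) = 0.9219

0.9219


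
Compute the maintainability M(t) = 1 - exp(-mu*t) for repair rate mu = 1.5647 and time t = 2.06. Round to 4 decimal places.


mu = 1.5647, t = 2.06
mu * t = 1.5647 * 2.06 = 3.2233
exp(-3.2233) = 0.0398
M(t) = 1 - 0.0398
M(t) = 0.9602

0.9602


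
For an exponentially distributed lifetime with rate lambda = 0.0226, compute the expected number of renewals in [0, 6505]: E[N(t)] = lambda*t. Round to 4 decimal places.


lambda = 0.0226
t = 6505
E[N(t)] = lambda * t
E[N(t)] = 0.0226 * 6505
E[N(t)] = 147.013

147.013


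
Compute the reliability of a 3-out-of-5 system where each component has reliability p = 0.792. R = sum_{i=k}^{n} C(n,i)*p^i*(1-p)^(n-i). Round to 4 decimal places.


k = 3, n = 5, p = 0.792
i=3: C(5,3)=10 * 0.792^3 * 0.208^2 = 0.2149
i=4: C(5,4)=5 * 0.792^4 * 0.208^1 = 0.4092
i=5: C(5,5)=1 * 0.792^5 * 0.208^0 = 0.3116
R = sum of terms = 0.9358

0.9358


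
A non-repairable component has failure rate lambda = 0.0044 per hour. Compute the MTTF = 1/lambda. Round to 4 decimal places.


lambda = 0.0044
MTTF = 1 / 0.0044
MTTF = 227.2727

227.2727


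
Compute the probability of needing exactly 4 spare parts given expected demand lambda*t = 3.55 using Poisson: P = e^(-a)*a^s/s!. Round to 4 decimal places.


a = 3.55, s = 4
e^(-a) = e^(-3.55) = 0.0287
a^s = 3.55^4 = 158.823
s! = 24
P = 0.0287 * 158.823 / 24
P = 0.1901

0.1901


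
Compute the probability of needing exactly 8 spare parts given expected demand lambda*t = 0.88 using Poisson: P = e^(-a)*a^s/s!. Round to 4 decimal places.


a = 0.88, s = 8
e^(-a) = e^(-0.88) = 0.4148
a^s = 0.88^8 = 0.3596
s! = 40320
P = 0.4148 * 0.3596 / 40320
P = 0.0

0.0


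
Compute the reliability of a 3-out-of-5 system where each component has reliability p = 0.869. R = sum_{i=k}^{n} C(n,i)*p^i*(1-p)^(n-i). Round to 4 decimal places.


k = 3, n = 5, p = 0.869
i=3: C(5,3)=10 * 0.869^3 * 0.131^2 = 0.1126
i=4: C(5,4)=5 * 0.869^4 * 0.131^1 = 0.3735
i=5: C(5,5)=1 * 0.869^5 * 0.131^0 = 0.4956
R = sum of terms = 0.9817

0.9817


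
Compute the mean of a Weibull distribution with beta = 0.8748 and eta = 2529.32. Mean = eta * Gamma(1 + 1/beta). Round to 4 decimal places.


beta = 0.8748, eta = 2529.32
1/beta = 1.1431
1 + 1/beta = 2.1431
Gamma(2.1431) = 1.0692
Mean = 2529.32 * 1.0692
Mean = 2704.3851

2704.3851


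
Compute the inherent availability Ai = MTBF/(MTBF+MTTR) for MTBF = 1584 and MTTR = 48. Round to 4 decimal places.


MTBF = 1584
MTTR = 48
MTBF + MTTR = 1632
Ai = 1584 / 1632
Ai = 0.9706

0.9706


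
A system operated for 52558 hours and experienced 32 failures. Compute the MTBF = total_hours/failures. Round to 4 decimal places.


total_hours = 52558
failures = 32
MTBF = 52558 / 32
MTBF = 1642.4375

1642.4375


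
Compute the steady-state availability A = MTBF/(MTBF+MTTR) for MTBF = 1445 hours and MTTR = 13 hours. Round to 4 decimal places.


MTBF = 1445
MTTR = 13
MTBF + MTTR = 1458
A = 1445 / 1458
A = 0.9911

0.9911


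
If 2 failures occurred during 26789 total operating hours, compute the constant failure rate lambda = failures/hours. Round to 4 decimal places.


failures = 2
total_hours = 26789
lambda = 2 / 26789
lambda = 0.0001

0.0001


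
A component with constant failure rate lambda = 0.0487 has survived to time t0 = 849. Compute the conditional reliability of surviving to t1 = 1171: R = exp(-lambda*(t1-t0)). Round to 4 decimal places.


lambda = 0.0487
t0 = 849, t1 = 1171
t1 - t0 = 322
lambda * (t1-t0) = 0.0487 * 322 = 15.6814
R = exp(-15.6814)
R = 0.0

0.0


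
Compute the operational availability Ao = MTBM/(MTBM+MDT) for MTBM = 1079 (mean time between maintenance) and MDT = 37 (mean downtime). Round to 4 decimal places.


MTBM = 1079
MDT = 37
MTBM + MDT = 1116
Ao = 1079 / 1116
Ao = 0.9668

0.9668


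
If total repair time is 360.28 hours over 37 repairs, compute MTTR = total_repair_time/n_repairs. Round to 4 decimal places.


total_repair_time = 360.28
n_repairs = 37
MTTR = 360.28 / 37
MTTR = 9.7373

9.7373


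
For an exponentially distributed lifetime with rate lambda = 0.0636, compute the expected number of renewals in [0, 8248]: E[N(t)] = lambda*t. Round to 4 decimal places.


lambda = 0.0636
t = 8248
E[N(t)] = lambda * t
E[N(t)] = 0.0636 * 8248
E[N(t)] = 524.5728

524.5728


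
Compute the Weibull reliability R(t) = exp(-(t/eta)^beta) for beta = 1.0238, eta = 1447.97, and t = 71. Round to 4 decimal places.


beta = 1.0238, eta = 1447.97, t = 71
t/eta = 71 / 1447.97 = 0.049
(t/eta)^beta = 0.049^1.0238 = 0.0456
R(t) = exp(-0.0456)
R(t) = 0.9554

0.9554


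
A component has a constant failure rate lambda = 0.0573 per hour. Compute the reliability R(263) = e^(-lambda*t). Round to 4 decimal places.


lambda = 0.0573
t = 263
lambda * t = 15.0699
R(t) = e^(-15.0699)
R(t) = 0.0

0.0


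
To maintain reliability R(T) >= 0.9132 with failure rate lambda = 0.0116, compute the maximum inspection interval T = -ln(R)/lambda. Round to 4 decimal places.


R_target = 0.9132
lambda = 0.0116
-ln(0.9132) = 0.0908
T = 0.0908 / 0.0116
T = 7.8276

7.8276


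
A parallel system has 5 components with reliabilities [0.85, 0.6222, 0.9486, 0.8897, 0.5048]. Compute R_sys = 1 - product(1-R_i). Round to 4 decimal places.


Components: [0.85, 0.6222, 0.9486, 0.8897, 0.5048]
(1 - 0.85) = 0.15, running product = 0.15
(1 - 0.6222) = 0.3778, running product = 0.0567
(1 - 0.9486) = 0.0514, running product = 0.0029
(1 - 0.8897) = 0.1103, running product = 0.0003
(1 - 0.5048) = 0.4952, running product = 0.0002
Product of (1-R_i) = 0.0002
R_sys = 1 - 0.0002 = 0.9998

0.9998


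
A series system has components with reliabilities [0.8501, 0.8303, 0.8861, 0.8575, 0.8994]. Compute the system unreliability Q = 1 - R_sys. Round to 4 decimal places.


Components: [0.8501, 0.8303, 0.8861, 0.8575, 0.8994]
After component 1: product = 0.8501
After component 2: product = 0.7058
After component 3: product = 0.6254
After component 4: product = 0.5363
After component 5: product = 0.4824
R_sys = 0.4824
Q = 1 - 0.4824 = 0.5176

0.5176


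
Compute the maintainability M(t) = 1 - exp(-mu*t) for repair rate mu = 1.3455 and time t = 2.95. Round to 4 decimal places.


mu = 1.3455, t = 2.95
mu * t = 1.3455 * 2.95 = 3.9692
exp(-3.9692) = 0.0189
M(t) = 1 - 0.0189
M(t) = 0.9811

0.9811


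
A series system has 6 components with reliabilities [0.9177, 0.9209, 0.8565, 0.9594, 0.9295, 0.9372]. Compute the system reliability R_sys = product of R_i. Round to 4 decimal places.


Components: [0.9177, 0.9209, 0.8565, 0.9594, 0.9295, 0.9372]
After component 1 (R=0.9177): product = 0.9177
After component 2 (R=0.9209): product = 0.8451
After component 3 (R=0.8565): product = 0.7238
After component 4 (R=0.9594): product = 0.6944
After component 5 (R=0.9295): product = 0.6455
After component 6 (R=0.9372): product = 0.605
R_sys = 0.605

0.605


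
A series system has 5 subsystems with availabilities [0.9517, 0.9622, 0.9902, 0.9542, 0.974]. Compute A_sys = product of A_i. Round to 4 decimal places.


Subsystems: [0.9517, 0.9622, 0.9902, 0.9542, 0.974]
After subsystem 1 (A=0.9517): product = 0.9517
After subsystem 2 (A=0.9622): product = 0.9157
After subsystem 3 (A=0.9902): product = 0.9068
After subsystem 4 (A=0.9542): product = 0.8652
After subsystem 5 (A=0.974): product = 0.8427
A_sys = 0.8427

0.8427


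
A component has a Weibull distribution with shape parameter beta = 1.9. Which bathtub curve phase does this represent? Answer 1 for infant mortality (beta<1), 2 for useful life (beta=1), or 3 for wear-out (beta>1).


beta = 1.9
Compare beta to 1:
beta < 1 => infant mortality (phase 1)
beta = 1 => useful life (phase 2)
beta > 1 => wear-out (phase 3)
Since beta = 1.9, this is wear-out (increasing failure rate)
Phase = 3

3


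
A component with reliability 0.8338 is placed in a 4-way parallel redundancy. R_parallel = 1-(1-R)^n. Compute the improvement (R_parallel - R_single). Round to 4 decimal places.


R_single = 0.8338, n = 4
1 - R_single = 0.1662
(1 - R_single)^n = 0.1662^4 = 0.0008
R_parallel = 1 - 0.0008 = 0.9992
Improvement = 0.9992 - 0.8338
Improvement = 0.1654

0.1654


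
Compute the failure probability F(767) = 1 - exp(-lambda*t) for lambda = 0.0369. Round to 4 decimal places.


lambda = 0.0369, t = 767
lambda * t = 28.3023
exp(-28.3023) = 0.0
F(t) = 1 - 0.0
F(t) = 1.0

1.0


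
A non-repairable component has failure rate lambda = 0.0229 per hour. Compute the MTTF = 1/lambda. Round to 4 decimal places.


lambda = 0.0229
MTTF = 1 / 0.0229
MTTF = 43.6681

43.6681


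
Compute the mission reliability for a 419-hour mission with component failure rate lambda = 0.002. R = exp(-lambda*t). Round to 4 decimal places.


lambda = 0.002
mission_time = 419
lambda * t = 0.002 * 419 = 0.838
R = exp(-0.838)
R = 0.4326

0.4326


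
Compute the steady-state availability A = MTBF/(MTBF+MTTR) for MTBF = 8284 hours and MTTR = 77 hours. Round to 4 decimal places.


MTBF = 8284
MTTR = 77
MTBF + MTTR = 8361
A = 8284 / 8361
A = 0.9908

0.9908


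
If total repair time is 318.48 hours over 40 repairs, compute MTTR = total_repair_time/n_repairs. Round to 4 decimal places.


total_repair_time = 318.48
n_repairs = 40
MTTR = 318.48 / 40
MTTR = 7.962

7.962


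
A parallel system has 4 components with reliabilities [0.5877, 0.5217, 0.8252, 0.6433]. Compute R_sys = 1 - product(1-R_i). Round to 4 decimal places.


Components: [0.5877, 0.5217, 0.8252, 0.6433]
(1 - 0.5877) = 0.4123, running product = 0.4123
(1 - 0.5217) = 0.4783, running product = 0.1972
(1 - 0.8252) = 0.1748, running product = 0.0345
(1 - 0.6433) = 0.3567, running product = 0.0123
Product of (1-R_i) = 0.0123
R_sys = 1 - 0.0123 = 0.9877

0.9877


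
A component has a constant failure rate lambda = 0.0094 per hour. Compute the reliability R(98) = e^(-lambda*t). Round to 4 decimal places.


lambda = 0.0094
t = 98
lambda * t = 0.9212
R(t) = e^(-0.9212)
R(t) = 0.398

0.398


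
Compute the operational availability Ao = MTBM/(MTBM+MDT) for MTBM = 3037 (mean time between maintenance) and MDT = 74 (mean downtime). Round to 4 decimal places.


MTBM = 3037
MDT = 74
MTBM + MDT = 3111
Ao = 3037 / 3111
Ao = 0.9762

0.9762


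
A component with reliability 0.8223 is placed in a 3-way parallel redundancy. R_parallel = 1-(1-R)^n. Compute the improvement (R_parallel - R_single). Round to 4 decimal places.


R_single = 0.8223, n = 3
1 - R_single = 0.1777
(1 - R_single)^n = 0.1777^3 = 0.0056
R_parallel = 1 - 0.0056 = 0.9944
Improvement = 0.9944 - 0.8223
Improvement = 0.1721

0.1721


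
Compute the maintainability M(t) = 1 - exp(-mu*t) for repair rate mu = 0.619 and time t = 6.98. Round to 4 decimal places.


mu = 0.619, t = 6.98
mu * t = 0.619 * 6.98 = 4.3206
exp(-4.3206) = 0.0133
M(t) = 1 - 0.0133
M(t) = 0.9867

0.9867


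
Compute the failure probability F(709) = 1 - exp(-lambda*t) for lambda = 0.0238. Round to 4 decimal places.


lambda = 0.0238, t = 709
lambda * t = 16.8742
exp(-16.8742) = 0.0
F(t) = 1 - 0.0
F(t) = 1.0

1.0


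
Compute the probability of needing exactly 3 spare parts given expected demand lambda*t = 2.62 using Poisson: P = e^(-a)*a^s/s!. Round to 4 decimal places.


a = 2.62, s = 3
e^(-a) = e^(-2.62) = 0.0728
a^s = 2.62^3 = 17.9847
s! = 6
P = 0.0728 * 17.9847 / 6
P = 0.2182

0.2182


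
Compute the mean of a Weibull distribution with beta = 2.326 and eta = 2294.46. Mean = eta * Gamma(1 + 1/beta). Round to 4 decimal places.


beta = 2.326, eta = 2294.46
1/beta = 0.4299
1 + 1/beta = 1.4299
Gamma(1.4299) = 0.886
Mean = 2294.46 * 0.886
Mean = 2032.9796

2032.9796


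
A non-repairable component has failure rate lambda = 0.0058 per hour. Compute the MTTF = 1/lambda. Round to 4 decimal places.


lambda = 0.0058
MTTF = 1 / 0.0058
MTTF = 172.4138

172.4138


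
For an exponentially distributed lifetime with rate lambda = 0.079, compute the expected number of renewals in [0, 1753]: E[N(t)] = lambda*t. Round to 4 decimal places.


lambda = 0.079
t = 1753
E[N(t)] = lambda * t
E[N(t)] = 0.079 * 1753
E[N(t)] = 138.487

138.487


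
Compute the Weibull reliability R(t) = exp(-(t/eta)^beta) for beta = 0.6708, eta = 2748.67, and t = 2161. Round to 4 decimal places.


beta = 0.6708, eta = 2748.67, t = 2161
t/eta = 2161 / 2748.67 = 0.7862
(t/eta)^beta = 0.7862^0.6708 = 0.851
R(t) = exp(-0.851)
R(t) = 0.427

0.427


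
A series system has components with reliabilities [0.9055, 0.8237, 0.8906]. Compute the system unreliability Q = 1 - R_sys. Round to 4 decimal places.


Components: [0.9055, 0.8237, 0.8906]
After component 1: product = 0.9055
After component 2: product = 0.7459
After component 3: product = 0.6643
R_sys = 0.6643
Q = 1 - 0.6643 = 0.3357

0.3357


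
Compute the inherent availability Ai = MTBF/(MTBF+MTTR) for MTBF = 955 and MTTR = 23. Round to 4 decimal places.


MTBF = 955
MTTR = 23
MTBF + MTTR = 978
Ai = 955 / 978
Ai = 0.9765

0.9765


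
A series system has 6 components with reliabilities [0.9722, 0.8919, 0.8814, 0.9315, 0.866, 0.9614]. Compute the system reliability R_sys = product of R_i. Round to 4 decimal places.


Components: [0.9722, 0.8919, 0.8814, 0.9315, 0.866, 0.9614]
After component 1 (R=0.9722): product = 0.9722
After component 2 (R=0.8919): product = 0.8671
After component 3 (R=0.8814): product = 0.7643
After component 4 (R=0.9315): product = 0.7119
After component 5 (R=0.866): product = 0.6165
After component 6 (R=0.9614): product = 0.5927
R_sys = 0.5927

0.5927


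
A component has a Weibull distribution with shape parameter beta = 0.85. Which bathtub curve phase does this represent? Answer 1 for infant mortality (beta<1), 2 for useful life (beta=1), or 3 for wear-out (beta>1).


beta = 0.85
Compare beta to 1:
beta < 1 => infant mortality (phase 1)
beta = 1 => useful life (phase 2)
beta > 1 => wear-out (phase 3)
Since beta = 0.85, this is infant mortality (decreasing failure rate)
Phase = 1

1


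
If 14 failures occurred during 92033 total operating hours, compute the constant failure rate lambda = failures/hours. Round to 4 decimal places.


failures = 14
total_hours = 92033
lambda = 14 / 92033
lambda = 0.0002

0.0002


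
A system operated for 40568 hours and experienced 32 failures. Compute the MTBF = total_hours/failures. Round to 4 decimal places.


total_hours = 40568
failures = 32
MTBF = 40568 / 32
MTBF = 1267.75

1267.75


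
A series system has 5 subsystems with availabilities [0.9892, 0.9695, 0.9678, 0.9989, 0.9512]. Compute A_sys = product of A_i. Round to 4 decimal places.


Subsystems: [0.9892, 0.9695, 0.9678, 0.9989, 0.9512]
After subsystem 1 (A=0.9892): product = 0.9892
After subsystem 2 (A=0.9695): product = 0.959
After subsystem 3 (A=0.9678): product = 0.9281
After subsystem 4 (A=0.9989): product = 0.9271
After subsystem 5 (A=0.9512): product = 0.8819
A_sys = 0.8819

0.8819


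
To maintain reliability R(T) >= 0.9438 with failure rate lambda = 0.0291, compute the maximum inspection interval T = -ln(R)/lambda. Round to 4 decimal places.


R_target = 0.9438
lambda = 0.0291
-ln(0.9438) = 0.0578
T = 0.0578 / 0.0291
T = 1.9877

1.9877


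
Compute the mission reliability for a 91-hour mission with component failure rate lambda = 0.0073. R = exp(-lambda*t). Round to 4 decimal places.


lambda = 0.0073
mission_time = 91
lambda * t = 0.0073 * 91 = 0.6643
R = exp(-0.6643)
R = 0.5146

0.5146


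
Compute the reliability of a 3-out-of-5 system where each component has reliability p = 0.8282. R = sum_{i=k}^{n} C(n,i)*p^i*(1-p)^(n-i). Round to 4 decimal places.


k = 3, n = 5, p = 0.8282
i=3: C(5,3)=10 * 0.8282^3 * 0.1718^2 = 0.1677
i=4: C(5,4)=5 * 0.8282^4 * 0.1718^1 = 0.4041
i=5: C(5,5)=1 * 0.8282^5 * 0.1718^0 = 0.3897
R = sum of terms = 0.9615

0.9615


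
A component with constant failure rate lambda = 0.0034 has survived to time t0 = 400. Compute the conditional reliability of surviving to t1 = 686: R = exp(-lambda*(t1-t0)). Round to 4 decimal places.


lambda = 0.0034
t0 = 400, t1 = 686
t1 - t0 = 286
lambda * (t1-t0) = 0.0034 * 286 = 0.9724
R = exp(-0.9724)
R = 0.3782

0.3782


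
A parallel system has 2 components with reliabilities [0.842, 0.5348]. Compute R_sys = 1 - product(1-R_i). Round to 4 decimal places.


Components: [0.842, 0.5348]
(1 - 0.842) = 0.158, running product = 0.158
(1 - 0.5348) = 0.4652, running product = 0.0735
Product of (1-R_i) = 0.0735
R_sys = 1 - 0.0735 = 0.9265

0.9265


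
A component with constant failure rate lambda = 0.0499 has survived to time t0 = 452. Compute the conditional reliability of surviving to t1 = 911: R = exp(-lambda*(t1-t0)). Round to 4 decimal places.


lambda = 0.0499
t0 = 452, t1 = 911
t1 - t0 = 459
lambda * (t1-t0) = 0.0499 * 459 = 22.9041
R = exp(-22.9041)
R = 0.0

0.0


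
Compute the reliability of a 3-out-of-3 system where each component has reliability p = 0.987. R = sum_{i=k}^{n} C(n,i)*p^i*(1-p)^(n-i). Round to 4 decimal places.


k = 3, n = 3, p = 0.987
i=3: C(3,3)=1 * 0.987^3 * 0.013^0 = 0.9615
R = sum of terms = 0.9615

0.9615


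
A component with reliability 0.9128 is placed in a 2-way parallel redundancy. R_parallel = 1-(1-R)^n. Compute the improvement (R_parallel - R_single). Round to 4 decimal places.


R_single = 0.9128, n = 2
1 - R_single = 0.0872
(1 - R_single)^n = 0.0872^2 = 0.0076
R_parallel = 1 - 0.0076 = 0.9924
Improvement = 0.9924 - 0.9128
Improvement = 0.0796

0.0796


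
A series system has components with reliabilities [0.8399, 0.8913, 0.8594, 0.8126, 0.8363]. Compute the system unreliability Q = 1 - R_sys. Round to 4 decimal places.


Components: [0.8399, 0.8913, 0.8594, 0.8126, 0.8363]
After component 1: product = 0.8399
After component 2: product = 0.7486
After component 3: product = 0.6433
After component 4: product = 0.5228
After component 5: product = 0.4372
R_sys = 0.4372
Q = 1 - 0.4372 = 0.5628

0.5628


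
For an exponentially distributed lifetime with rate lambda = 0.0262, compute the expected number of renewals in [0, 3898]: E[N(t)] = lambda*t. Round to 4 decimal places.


lambda = 0.0262
t = 3898
E[N(t)] = lambda * t
E[N(t)] = 0.0262 * 3898
E[N(t)] = 102.1276

102.1276


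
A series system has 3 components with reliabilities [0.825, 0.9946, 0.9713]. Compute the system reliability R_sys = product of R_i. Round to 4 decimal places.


Components: [0.825, 0.9946, 0.9713]
After component 1 (R=0.825): product = 0.825
After component 2 (R=0.9946): product = 0.8205
After component 3 (R=0.9713): product = 0.797
R_sys = 0.797

0.797


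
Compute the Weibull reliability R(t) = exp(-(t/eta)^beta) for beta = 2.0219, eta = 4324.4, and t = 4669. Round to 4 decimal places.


beta = 2.0219, eta = 4324.4, t = 4669
t/eta = 4669 / 4324.4 = 1.0797
(t/eta)^beta = 1.0797^2.0219 = 1.1677
R(t) = exp(-1.1677)
R(t) = 0.3111

0.3111


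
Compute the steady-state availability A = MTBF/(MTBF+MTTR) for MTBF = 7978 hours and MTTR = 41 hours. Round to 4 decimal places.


MTBF = 7978
MTTR = 41
MTBF + MTTR = 8019
A = 7978 / 8019
A = 0.9949

0.9949


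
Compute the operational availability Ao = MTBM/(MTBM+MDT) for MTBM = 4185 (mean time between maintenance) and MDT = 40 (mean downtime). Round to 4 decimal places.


MTBM = 4185
MDT = 40
MTBM + MDT = 4225
Ao = 4185 / 4225
Ao = 0.9905

0.9905


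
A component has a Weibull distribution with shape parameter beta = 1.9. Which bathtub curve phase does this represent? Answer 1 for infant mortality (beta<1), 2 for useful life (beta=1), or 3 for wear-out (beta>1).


beta = 1.9
Compare beta to 1:
beta < 1 => infant mortality (phase 1)
beta = 1 => useful life (phase 2)
beta > 1 => wear-out (phase 3)
Since beta = 1.9, this is wear-out (increasing failure rate)
Phase = 3

3


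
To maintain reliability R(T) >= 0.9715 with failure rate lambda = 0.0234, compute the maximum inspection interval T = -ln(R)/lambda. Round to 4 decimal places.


R_target = 0.9715
lambda = 0.0234
-ln(0.9715) = 0.0289
T = 0.0289 / 0.0234
T = 1.2356

1.2356


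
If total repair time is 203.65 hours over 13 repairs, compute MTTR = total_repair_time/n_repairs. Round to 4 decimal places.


total_repair_time = 203.65
n_repairs = 13
MTTR = 203.65 / 13
MTTR = 15.6654

15.6654


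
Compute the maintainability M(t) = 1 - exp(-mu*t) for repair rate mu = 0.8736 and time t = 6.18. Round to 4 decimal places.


mu = 0.8736, t = 6.18
mu * t = 0.8736 * 6.18 = 5.3988
exp(-5.3988) = 0.0045
M(t) = 1 - 0.0045
M(t) = 0.9955

0.9955


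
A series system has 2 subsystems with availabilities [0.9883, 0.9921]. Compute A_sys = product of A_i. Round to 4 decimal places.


Subsystems: [0.9883, 0.9921]
After subsystem 1 (A=0.9883): product = 0.9883
After subsystem 2 (A=0.9921): product = 0.9805
A_sys = 0.9805

0.9805


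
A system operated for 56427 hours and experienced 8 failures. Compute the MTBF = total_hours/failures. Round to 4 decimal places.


total_hours = 56427
failures = 8
MTBF = 56427 / 8
MTBF = 7053.375

7053.375


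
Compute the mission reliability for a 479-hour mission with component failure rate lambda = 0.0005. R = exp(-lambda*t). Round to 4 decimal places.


lambda = 0.0005
mission_time = 479
lambda * t = 0.0005 * 479 = 0.2395
R = exp(-0.2395)
R = 0.787

0.787


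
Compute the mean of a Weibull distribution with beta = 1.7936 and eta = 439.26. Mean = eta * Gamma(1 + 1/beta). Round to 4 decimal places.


beta = 1.7936, eta = 439.26
1/beta = 0.5575
1 + 1/beta = 1.5575
Gamma(1.5575) = 0.8894
Mean = 439.26 * 0.8894
Mean = 390.6963

390.6963


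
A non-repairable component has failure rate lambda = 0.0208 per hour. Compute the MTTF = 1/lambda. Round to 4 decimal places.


lambda = 0.0208
MTTF = 1 / 0.0208
MTTF = 48.0769

48.0769


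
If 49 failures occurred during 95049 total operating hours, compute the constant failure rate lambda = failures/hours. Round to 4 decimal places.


failures = 49
total_hours = 95049
lambda = 49 / 95049
lambda = 0.0005

0.0005


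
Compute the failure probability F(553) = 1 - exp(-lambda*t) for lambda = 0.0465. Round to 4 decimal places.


lambda = 0.0465, t = 553
lambda * t = 25.7145
exp(-25.7145) = 0.0
F(t) = 1 - 0.0
F(t) = 1.0

1.0


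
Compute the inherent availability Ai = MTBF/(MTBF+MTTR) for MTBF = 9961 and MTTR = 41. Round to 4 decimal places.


MTBF = 9961
MTTR = 41
MTBF + MTTR = 10002
Ai = 9961 / 10002
Ai = 0.9959

0.9959


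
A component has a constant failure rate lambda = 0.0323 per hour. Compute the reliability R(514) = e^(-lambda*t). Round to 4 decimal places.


lambda = 0.0323
t = 514
lambda * t = 16.6022
R(t) = e^(-16.6022)
R(t) = 0.0

0.0


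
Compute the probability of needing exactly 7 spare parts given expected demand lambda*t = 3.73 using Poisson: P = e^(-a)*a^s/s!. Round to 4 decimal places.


a = 3.73, s = 7
e^(-a) = e^(-3.73) = 0.024
a^s = 3.73^7 = 10045.2748
s! = 5040
P = 0.024 * 10045.2748 / 5040
P = 0.0478

0.0478


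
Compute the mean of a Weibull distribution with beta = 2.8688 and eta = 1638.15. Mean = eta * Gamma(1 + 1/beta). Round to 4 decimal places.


beta = 2.8688, eta = 1638.15
1/beta = 0.3486
1 + 1/beta = 1.3486
Gamma(1.3486) = 0.8913
Mean = 1638.15 * 0.8913
Mean = 1460.0779

1460.0779


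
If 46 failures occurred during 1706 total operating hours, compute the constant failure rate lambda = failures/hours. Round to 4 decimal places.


failures = 46
total_hours = 1706
lambda = 46 / 1706
lambda = 0.027

0.027


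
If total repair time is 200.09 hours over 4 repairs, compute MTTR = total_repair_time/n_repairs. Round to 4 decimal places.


total_repair_time = 200.09
n_repairs = 4
MTTR = 200.09 / 4
MTTR = 50.0225

50.0225


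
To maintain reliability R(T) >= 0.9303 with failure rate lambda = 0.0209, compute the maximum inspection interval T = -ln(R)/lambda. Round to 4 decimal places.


R_target = 0.9303
lambda = 0.0209
-ln(0.9303) = 0.0722
T = 0.0722 / 0.0209
T = 3.4568

3.4568


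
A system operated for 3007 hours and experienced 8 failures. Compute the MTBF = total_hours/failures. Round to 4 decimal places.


total_hours = 3007
failures = 8
MTBF = 3007 / 8
MTBF = 375.875

375.875


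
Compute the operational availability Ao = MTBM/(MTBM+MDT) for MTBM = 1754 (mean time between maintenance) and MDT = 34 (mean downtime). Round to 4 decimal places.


MTBM = 1754
MDT = 34
MTBM + MDT = 1788
Ao = 1754 / 1788
Ao = 0.981

0.981


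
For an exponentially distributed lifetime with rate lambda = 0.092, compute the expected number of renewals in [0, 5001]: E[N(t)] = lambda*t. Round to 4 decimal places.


lambda = 0.092
t = 5001
E[N(t)] = lambda * t
E[N(t)] = 0.092 * 5001
E[N(t)] = 460.092

460.092


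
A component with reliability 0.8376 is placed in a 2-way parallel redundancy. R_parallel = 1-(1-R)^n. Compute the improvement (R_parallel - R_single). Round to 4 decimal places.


R_single = 0.8376, n = 2
1 - R_single = 0.1624
(1 - R_single)^n = 0.1624^2 = 0.0264
R_parallel = 1 - 0.0264 = 0.9736
Improvement = 0.9736 - 0.8376
Improvement = 0.136

0.136


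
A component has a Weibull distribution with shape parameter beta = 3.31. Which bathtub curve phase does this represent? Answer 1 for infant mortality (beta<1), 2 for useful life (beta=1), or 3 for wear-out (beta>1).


beta = 3.31
Compare beta to 1:
beta < 1 => infant mortality (phase 1)
beta = 1 => useful life (phase 2)
beta > 1 => wear-out (phase 3)
Since beta = 3.31, this is wear-out (increasing failure rate)
Phase = 3

3


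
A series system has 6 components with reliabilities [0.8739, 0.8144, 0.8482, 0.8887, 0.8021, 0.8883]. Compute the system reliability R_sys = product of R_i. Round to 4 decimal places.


Components: [0.8739, 0.8144, 0.8482, 0.8887, 0.8021, 0.8883]
After component 1 (R=0.8739): product = 0.8739
After component 2 (R=0.8144): product = 0.7117
After component 3 (R=0.8482): product = 0.6037
After component 4 (R=0.8887): product = 0.5365
After component 5 (R=0.8021): product = 0.4303
After component 6 (R=0.8883): product = 0.3822
R_sys = 0.3822

0.3822


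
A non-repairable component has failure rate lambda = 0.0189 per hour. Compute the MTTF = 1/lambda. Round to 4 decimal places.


lambda = 0.0189
MTTF = 1 / 0.0189
MTTF = 52.9101

52.9101


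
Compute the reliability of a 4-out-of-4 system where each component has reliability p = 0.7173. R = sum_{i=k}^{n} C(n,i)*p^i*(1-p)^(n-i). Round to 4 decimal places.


k = 4, n = 4, p = 0.7173
i=4: C(4,4)=1 * 0.7173^4 * 0.2827^0 = 0.2647
R = sum of terms = 0.2647

0.2647


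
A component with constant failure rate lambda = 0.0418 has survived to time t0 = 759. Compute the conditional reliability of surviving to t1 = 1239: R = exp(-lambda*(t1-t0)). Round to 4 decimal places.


lambda = 0.0418
t0 = 759, t1 = 1239
t1 - t0 = 480
lambda * (t1-t0) = 0.0418 * 480 = 20.064
R = exp(-20.064)
R = 0.0

0.0


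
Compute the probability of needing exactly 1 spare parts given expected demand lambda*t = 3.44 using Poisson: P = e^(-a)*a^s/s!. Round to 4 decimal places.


a = 3.44, s = 1
e^(-a) = e^(-3.44) = 0.0321
a^s = 3.44^1 = 3.44
s! = 1
P = 0.0321 * 3.44 / 1
P = 0.1103

0.1103


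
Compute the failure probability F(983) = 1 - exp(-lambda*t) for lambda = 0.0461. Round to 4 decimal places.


lambda = 0.0461, t = 983
lambda * t = 45.3163
exp(-45.3163) = 0.0
F(t) = 1 - 0.0
F(t) = 1.0

1.0


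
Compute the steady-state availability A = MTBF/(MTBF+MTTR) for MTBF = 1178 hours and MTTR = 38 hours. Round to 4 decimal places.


MTBF = 1178
MTTR = 38
MTBF + MTTR = 1216
A = 1178 / 1216
A = 0.9688

0.9688


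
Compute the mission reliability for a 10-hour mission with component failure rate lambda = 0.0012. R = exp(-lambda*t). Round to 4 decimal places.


lambda = 0.0012
mission_time = 10
lambda * t = 0.0012 * 10 = 0.012
R = exp(-0.012)
R = 0.9881

0.9881


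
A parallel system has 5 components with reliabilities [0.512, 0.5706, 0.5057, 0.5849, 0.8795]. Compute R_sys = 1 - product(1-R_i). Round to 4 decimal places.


Components: [0.512, 0.5706, 0.5057, 0.5849, 0.8795]
(1 - 0.512) = 0.488, running product = 0.488
(1 - 0.5706) = 0.4294, running product = 0.2095
(1 - 0.5057) = 0.4943, running product = 0.1036
(1 - 0.5849) = 0.4151, running product = 0.043
(1 - 0.8795) = 0.1205, running product = 0.0052
Product of (1-R_i) = 0.0052
R_sys = 1 - 0.0052 = 0.9948

0.9948


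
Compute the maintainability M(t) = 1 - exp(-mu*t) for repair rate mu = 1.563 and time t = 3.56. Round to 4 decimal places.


mu = 1.563, t = 3.56
mu * t = 1.563 * 3.56 = 5.5643
exp(-5.5643) = 0.0038
M(t) = 1 - 0.0038
M(t) = 0.9962

0.9962


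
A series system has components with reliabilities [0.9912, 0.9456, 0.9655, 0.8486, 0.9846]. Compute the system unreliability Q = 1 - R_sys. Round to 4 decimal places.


Components: [0.9912, 0.9456, 0.9655, 0.8486, 0.9846]
After component 1: product = 0.9912
After component 2: product = 0.9373
After component 3: product = 0.9049
After component 4: product = 0.7679
After component 5: product = 0.7561
R_sys = 0.7561
Q = 1 - 0.7561 = 0.2439

0.2439


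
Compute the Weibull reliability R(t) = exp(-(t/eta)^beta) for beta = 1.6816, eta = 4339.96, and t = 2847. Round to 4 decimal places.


beta = 1.6816, eta = 4339.96, t = 2847
t/eta = 2847 / 4339.96 = 0.656
(t/eta)^beta = 0.656^1.6816 = 0.4922
R(t) = exp(-0.4922)
R(t) = 0.6113

0.6113


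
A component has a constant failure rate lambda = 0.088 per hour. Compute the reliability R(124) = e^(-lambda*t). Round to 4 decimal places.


lambda = 0.088
t = 124
lambda * t = 10.912
R(t) = e^(-10.912)
R(t) = 0.0

0.0


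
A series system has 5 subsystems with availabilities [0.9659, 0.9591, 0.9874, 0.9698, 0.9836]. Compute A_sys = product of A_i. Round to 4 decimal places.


Subsystems: [0.9659, 0.9591, 0.9874, 0.9698, 0.9836]
After subsystem 1 (A=0.9659): product = 0.9659
After subsystem 2 (A=0.9591): product = 0.9264
After subsystem 3 (A=0.9874): product = 0.9147
After subsystem 4 (A=0.9698): product = 0.8871
After subsystem 5 (A=0.9836): product = 0.8725
A_sys = 0.8725

0.8725


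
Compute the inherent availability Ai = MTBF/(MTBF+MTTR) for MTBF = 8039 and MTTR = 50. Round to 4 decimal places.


MTBF = 8039
MTTR = 50
MTBF + MTTR = 8089
Ai = 8039 / 8089
Ai = 0.9938

0.9938


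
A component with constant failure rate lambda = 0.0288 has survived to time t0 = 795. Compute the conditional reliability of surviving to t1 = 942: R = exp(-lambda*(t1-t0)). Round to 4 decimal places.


lambda = 0.0288
t0 = 795, t1 = 942
t1 - t0 = 147
lambda * (t1-t0) = 0.0288 * 147 = 4.2336
R = exp(-4.2336)
R = 0.0145

0.0145


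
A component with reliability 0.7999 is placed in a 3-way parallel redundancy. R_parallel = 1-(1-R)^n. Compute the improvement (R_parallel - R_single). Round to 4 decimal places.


R_single = 0.7999, n = 3
1 - R_single = 0.2001
(1 - R_single)^n = 0.2001^3 = 0.008
R_parallel = 1 - 0.008 = 0.992
Improvement = 0.992 - 0.7999
Improvement = 0.1921

0.1921


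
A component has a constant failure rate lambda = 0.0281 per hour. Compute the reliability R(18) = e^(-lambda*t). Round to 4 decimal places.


lambda = 0.0281
t = 18
lambda * t = 0.5058
R(t) = e^(-0.5058)
R(t) = 0.603

0.603


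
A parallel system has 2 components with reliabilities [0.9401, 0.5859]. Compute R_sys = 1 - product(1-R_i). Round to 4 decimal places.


Components: [0.9401, 0.5859]
(1 - 0.9401) = 0.0599, running product = 0.0599
(1 - 0.5859) = 0.4141, running product = 0.0248
Product of (1-R_i) = 0.0248
R_sys = 1 - 0.0248 = 0.9752

0.9752


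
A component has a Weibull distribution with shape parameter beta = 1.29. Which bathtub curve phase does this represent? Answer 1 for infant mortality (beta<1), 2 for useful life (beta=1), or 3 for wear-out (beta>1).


beta = 1.29
Compare beta to 1:
beta < 1 => infant mortality (phase 1)
beta = 1 => useful life (phase 2)
beta > 1 => wear-out (phase 3)
Since beta = 1.29, this is wear-out (increasing failure rate)
Phase = 3

3


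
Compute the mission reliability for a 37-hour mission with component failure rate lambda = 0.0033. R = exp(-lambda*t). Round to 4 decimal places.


lambda = 0.0033
mission_time = 37
lambda * t = 0.0033 * 37 = 0.1221
R = exp(-0.1221)
R = 0.8851

0.8851


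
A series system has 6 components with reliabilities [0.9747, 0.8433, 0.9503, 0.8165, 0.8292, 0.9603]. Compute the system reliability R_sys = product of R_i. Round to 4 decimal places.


Components: [0.9747, 0.8433, 0.9503, 0.8165, 0.8292, 0.9603]
After component 1 (R=0.9747): product = 0.9747
After component 2 (R=0.8433): product = 0.822
After component 3 (R=0.9503): product = 0.7811
After component 4 (R=0.8165): product = 0.6378
After component 5 (R=0.8292): product = 0.5288
After component 6 (R=0.9603): product = 0.5079
R_sys = 0.5079

0.5079
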